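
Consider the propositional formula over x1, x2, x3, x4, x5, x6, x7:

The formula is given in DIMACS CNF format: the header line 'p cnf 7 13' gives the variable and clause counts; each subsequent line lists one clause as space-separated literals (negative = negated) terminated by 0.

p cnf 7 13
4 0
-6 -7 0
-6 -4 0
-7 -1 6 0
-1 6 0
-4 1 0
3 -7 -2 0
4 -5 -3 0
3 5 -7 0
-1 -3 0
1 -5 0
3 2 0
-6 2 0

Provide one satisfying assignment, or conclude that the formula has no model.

UNSATISFIABLE

From the singleton clause (x4), x4 = True.
From the singleton clause (¬x6), x6 = False.
From the singleton clause (¬x1), x1 = False.
Now (x1) is unsatisfied and unit — conflict.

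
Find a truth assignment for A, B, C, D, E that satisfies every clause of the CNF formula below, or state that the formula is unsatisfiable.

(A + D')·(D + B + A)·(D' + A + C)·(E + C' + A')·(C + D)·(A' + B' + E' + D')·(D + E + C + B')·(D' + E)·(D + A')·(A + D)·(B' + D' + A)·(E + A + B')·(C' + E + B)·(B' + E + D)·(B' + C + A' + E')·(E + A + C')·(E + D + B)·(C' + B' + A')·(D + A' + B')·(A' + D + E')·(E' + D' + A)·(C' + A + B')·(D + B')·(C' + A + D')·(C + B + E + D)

Case A = 1:
From the singleton clause (D), D = 1.
From the singleton clause (E), E = 1.
From the singleton clause (B'), B = 0.
Every clause is now satisfied; C is unconstrained.

A=1; B=0; C=1; D=1; E=1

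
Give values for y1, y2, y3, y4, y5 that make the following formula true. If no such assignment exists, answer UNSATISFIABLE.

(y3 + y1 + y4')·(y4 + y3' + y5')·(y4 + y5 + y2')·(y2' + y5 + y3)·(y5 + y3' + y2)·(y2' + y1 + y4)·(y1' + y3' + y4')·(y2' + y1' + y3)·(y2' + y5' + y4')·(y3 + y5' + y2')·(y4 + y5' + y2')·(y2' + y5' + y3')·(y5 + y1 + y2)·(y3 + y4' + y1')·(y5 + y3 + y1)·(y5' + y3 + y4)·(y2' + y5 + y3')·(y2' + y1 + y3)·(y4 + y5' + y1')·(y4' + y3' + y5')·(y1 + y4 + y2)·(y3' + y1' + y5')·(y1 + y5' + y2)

y1=1, y2=0, y3=0, y4=0, y5=0

Try y3 = 0.
Try y1 = 1.
(y2') alone gives y2 = 0.
(y4') alone gives y4 = 0.
(y5') alone gives y5 = 0.
This assignment satisfies each clause.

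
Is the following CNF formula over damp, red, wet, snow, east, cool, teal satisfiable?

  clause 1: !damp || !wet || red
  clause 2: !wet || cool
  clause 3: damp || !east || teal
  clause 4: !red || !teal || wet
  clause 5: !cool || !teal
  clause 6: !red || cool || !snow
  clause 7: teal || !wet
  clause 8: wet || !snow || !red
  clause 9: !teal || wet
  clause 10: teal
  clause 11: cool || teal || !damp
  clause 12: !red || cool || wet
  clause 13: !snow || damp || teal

The clause (teal) is unit, so teal = true.
The clause (!cool) is unit, so cool = false.
The clause (!wet) is unit, so wet = false.
But (wet) is also a unit clause — contradiction.
No assignment satisfies every clause.

Unsatisfiable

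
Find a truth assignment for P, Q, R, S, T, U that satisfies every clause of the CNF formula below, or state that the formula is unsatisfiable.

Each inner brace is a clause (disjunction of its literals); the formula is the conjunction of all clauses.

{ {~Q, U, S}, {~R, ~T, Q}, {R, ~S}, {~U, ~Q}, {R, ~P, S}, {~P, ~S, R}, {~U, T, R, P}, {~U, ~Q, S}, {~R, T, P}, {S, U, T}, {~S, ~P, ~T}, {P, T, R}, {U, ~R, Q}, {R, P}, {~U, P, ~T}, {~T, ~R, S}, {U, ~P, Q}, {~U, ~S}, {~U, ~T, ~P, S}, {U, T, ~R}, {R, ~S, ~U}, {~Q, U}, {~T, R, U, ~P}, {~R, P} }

Try R = 1.
From the singleton clause (P), P = 1.
Try T = 0.
From the singleton clause (U), U = 1.
From the singleton clause (~Q), Q = 0.
From the singleton clause (~S), S = 0.
Every clause now holds.

P ↦ 1,  Q ↦ 0,  R ↦ 1,  S ↦ 0,  T ↦ 0,  U ↦ 1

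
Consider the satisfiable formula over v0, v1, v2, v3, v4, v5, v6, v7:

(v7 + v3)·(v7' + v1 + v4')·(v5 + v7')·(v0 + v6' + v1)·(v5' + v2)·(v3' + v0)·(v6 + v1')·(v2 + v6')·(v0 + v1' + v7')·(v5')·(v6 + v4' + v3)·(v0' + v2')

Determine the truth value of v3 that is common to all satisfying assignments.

True

Suppose v3 = 0.
From the singleton clause (v7), v7 = 1.
From the singleton clause (v5), v5 = 1.
Now (v5') is unsatisfied and unit — conflict.
So every satisfying assignment has v3 = True.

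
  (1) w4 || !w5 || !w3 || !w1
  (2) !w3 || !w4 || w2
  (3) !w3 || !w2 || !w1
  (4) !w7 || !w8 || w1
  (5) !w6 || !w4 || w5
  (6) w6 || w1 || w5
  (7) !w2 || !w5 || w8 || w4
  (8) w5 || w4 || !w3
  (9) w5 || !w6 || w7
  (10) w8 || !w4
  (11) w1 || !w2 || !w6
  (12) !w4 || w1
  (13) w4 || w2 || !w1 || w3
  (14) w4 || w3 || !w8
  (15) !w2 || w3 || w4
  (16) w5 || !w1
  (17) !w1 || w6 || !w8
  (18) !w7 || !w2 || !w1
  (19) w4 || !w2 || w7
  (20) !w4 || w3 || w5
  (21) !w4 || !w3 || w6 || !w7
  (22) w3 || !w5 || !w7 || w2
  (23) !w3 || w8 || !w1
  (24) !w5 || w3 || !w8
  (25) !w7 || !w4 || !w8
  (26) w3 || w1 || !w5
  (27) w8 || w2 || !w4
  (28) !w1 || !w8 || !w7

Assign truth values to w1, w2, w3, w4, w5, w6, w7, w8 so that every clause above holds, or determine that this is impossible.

w1: false; w2: false; w3: true; w4: false; w5: true; w6: false; w7: true; w8: false

Case w8 = false:
(!w4) alone gives w4 = false.
Case w2 = false:
Case w5 = true:
Case w3 = true:
(!w1) alone gives w1 = false.
Every clause is now satisfied; w6, w7 are unconstrained.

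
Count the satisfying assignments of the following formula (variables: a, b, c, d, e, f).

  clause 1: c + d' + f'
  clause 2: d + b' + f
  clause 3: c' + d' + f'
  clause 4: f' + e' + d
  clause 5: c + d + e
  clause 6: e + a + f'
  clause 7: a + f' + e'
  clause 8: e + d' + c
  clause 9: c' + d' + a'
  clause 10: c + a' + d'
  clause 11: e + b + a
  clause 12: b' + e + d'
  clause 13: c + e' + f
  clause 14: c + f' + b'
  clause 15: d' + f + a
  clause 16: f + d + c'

2

There are 2^6 = 64 truth assignments over (a, b, c, d, e, f).
Split on e. With e = 1, the clauses containing e are satisfied and e' drops from the rest; 0 of the 2^5 = 32 assignments to the other variables satisfy what remains.
With e = 0, by the same count on the reduced clause set, 2 assignments work.
(One model: a=T, b=F, c=T, d=F, e=F, f=T.)
Total: 0 + 2 = 2.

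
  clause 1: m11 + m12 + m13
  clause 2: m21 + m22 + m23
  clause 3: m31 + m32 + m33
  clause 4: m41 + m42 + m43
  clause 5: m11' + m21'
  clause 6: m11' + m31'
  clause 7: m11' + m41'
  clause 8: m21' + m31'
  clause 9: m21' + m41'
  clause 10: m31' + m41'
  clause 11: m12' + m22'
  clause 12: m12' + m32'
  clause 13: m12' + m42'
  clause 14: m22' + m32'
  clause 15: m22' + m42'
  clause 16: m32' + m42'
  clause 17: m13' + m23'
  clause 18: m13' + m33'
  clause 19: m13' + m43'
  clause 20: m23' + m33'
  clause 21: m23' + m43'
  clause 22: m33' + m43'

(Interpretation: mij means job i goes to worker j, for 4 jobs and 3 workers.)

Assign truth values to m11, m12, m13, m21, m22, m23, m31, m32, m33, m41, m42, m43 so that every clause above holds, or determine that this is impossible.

Try m11 = 0.
Try m12 = 1.
From the singleton clause (m22'), m22 = 0.
From the singleton clause (m32'), m32 = 0.
From the singleton clause (m42'), m42 = 0.
Try m21 = 1.
From the singleton clause (m31'), m31 = 0.
From the singleton clause (m33), m33 = 1.
From the singleton clause (m41'), m41 = 0.
From the singleton clause (m43), m43 = 1.
But (m43') is also a unit clause — contradiction.
So m21 must be the other value — set m21 = 0.
From the singleton clause (m23), m23 = 1.
From the singleton clause (m13'), m13 = 0.
From the singleton clause (m33'), m33 = 0.
From the singleton clause (m31), m31 = 1.
From the singleton clause (m41'), m41 = 0.
From the singleton clause (m43), m43 = 1.
But (m43') is also a unit clause — contradiction.
Both values of m21 lead to a conflict.
So m12 must be the other value — set m12 = 0.
From the singleton clause (m13), m13 = 1.
From the singleton clause (m23'), m23 = 0.
From the singleton clause (m33'), m33 = 0.
From the singleton clause (m43'), m43 = 0.
Try m21 = 1.
From the singleton clause (m31'), m31 = 0.
From the singleton clause (m32), m32 = 1.
From the singleton clause (m41'), m41 = 0.
From the singleton clause (m42), m42 = 1.
But (m42') is also a unit clause — contradiction.
So m21 must be the other value — set m21 = 0.
From the singleton clause (m22), m22 = 1.
From the singleton clause (m32'), m32 = 0.
From the singleton clause (m31), m31 = 1.
From the singleton clause (m41'), m41 = 0.
From the singleton clause (m42), m42 = 1.
But (m42') is also a unit clause — contradiction.
Both values of m21 lead to a conflict.
Both values of m12 lead to a conflict.
So m11 must be the other value — set m11 = 1.
From the singleton clause (m21'), m21 = 0.
From the singleton clause (m31'), m31 = 0.
From the singleton clause (m41'), m41 = 0.
Try m22 = 1.
From the singleton clause (m12'), m12 = 0.
From the singleton clause (m32'), m32 = 0.
From the singleton clause (m33), m33 = 1.
From the singleton clause (m42'), m42 = 0.
From the singleton clause (m43), m43 = 1.
But (m43') is also a unit clause — contradiction.
So m22 must be the other value — set m22 = 0.
From the singleton clause (m23), m23 = 1.
From the singleton clause (m13'), m13 = 0.
From the singleton clause (m33'), m33 = 0.
From the singleton clause (m32), m32 = 1.
From the singleton clause (m12'), m12 = 0.
From the singleton clause (m42'), m42 = 0.
From the singleton clause (m43), m43 = 1.
But (m43') is also a unit clause — contradiction.
Both values of m22 lead to a conflict.
Both values of m11 lead to a conflict.

UNSATISFIABLE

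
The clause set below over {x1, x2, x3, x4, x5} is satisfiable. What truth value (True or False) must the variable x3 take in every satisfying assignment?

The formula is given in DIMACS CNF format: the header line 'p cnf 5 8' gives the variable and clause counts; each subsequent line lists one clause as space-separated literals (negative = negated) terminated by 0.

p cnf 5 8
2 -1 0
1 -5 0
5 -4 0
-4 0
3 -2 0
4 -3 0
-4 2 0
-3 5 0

False

Suppose x3 = True.
From the singleton clause (¬x4), x4 = False.
But (x4) is also a unit clause — contradiction.
So every satisfying assignment has x3 = False.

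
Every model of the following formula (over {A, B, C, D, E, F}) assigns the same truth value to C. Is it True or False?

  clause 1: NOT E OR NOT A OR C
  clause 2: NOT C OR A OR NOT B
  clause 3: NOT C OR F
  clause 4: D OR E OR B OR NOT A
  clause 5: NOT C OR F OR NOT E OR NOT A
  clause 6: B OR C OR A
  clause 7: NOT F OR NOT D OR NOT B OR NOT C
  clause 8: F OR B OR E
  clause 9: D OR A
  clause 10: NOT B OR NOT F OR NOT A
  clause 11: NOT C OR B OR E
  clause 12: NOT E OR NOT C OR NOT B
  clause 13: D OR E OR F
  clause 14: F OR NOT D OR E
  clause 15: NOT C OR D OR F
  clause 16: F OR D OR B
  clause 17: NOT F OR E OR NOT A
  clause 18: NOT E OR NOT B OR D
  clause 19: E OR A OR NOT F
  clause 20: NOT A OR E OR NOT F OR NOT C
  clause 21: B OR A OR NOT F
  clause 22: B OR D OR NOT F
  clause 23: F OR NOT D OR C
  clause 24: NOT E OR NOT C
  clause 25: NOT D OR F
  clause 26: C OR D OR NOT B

Suppose C = true.
(F) alone gives F = true.
(NOT E) alone gives E = false.
(B) alone gives B = true.
(A) alone gives A = true.
Now (NOT A) is unsatisfied and unit — conflict.
So every satisfying assignment has C = False.

False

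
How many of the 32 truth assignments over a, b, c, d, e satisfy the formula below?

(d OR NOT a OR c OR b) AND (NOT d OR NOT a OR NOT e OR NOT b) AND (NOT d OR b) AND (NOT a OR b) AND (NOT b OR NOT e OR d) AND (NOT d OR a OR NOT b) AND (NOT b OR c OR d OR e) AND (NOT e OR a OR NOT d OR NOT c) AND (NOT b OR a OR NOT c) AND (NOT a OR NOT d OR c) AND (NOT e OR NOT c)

5

There are 2^5 = 32 truth assignments over (a, b, c, d, e).
Split on b. With b = true, the clauses containing b are satisfied and NOT b drops from the rest; 2 of the 2^4 = 16 assignments to the other variables satisfy what remains.
With b = false, by the same count on the reduced clause set, 3 assignments work.
Total: 2 + 3 = 5.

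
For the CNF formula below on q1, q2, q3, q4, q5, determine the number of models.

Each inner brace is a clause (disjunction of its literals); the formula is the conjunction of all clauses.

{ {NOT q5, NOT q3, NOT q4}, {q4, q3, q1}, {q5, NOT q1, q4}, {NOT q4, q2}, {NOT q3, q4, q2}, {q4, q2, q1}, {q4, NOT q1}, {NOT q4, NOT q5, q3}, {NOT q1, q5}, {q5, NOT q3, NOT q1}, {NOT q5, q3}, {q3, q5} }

There are 2^5 = 32 truth assignments over (q1, q2, q3, q4, q5).
Split on q2. With q2 = true, the clauses containing q2 are satisfied and NOT q2 drops from the rest; 3 of the 2^4 = 16 assignments to the other variables satisfy what remains.
With q2 = false, by the same count on the reduced clause set, 0 assignments work.
(One model: q1=F, q2=T, q3=T, q4=F, q5=F.)
Total: 3 + 0 = 3.

3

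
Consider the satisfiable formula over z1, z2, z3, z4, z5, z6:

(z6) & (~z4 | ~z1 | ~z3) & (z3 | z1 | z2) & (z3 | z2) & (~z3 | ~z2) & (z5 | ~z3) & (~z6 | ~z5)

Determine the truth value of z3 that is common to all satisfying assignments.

Suppose z3 = 1.
(z6) alone gives z6 = 1.
(~z2) alone gives z2 = 0.
(z5) alone gives z5 = 1.
But (~z5) is also a unit clause — contradiction.
So every satisfying assignment has z3 = False.

False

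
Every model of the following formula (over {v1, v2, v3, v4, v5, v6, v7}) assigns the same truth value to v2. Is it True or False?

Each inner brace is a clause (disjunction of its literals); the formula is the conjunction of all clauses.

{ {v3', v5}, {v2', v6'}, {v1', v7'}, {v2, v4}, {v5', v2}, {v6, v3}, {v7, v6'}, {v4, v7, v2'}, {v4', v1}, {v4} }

True

Suppose v2 = 0.
(v4) alone gives v4 = 1.
(v5') alone gives v5 = 0.
(v3') alone gives v3 = 0.
(v6) alone gives v6 = 1.
(v7) alone gives v7 = 1.
(v1') alone gives v1 = 0.
But (v1) is also a unit clause — contradiction.
So every satisfying assignment has v2 = True.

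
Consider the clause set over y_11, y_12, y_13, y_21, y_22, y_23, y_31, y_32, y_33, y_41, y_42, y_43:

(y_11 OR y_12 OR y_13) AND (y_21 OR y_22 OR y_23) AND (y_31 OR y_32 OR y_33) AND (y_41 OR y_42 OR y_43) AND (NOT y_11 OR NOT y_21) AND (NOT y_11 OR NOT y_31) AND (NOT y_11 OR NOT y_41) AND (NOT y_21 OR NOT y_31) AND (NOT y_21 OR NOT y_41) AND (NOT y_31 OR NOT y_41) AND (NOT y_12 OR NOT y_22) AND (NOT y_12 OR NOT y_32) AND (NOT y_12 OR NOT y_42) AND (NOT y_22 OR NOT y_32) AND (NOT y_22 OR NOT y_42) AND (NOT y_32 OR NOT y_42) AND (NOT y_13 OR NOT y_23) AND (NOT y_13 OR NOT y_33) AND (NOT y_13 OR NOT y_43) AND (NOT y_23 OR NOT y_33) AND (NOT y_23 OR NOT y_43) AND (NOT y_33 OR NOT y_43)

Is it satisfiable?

Branch on y_11: set y_11 = false.
Branch on y_12: set y_12 = true.
The clause (NOT y_22) is unit, so y_22 = false.
The clause (NOT y_32) is unit, so y_32 = false.
The clause (NOT y_42) is unit, so y_42 = false.
Branch on y_21: set y_21 = true.
The clause (NOT y_31) is unit, so y_31 = false.
The clause (y_33) is unit, so y_33 = true.
The clause (NOT y_41) is unit, so y_41 = false.
The clause (y_43) is unit, so y_43 = true.
That conflicts with the unit clause (NOT y_43).
Backtrack on y_21: now try y_21 = false.
The clause (y_23) is unit, so y_23 = true.
The clause (NOT y_13) is unit, so y_13 = false.
The clause (NOT y_33) is unit, so y_33 = false.
The clause (y_31) is unit, so y_31 = true.
The clause (NOT y_41) is unit, so y_41 = false.
The clause (y_43) is unit, so y_43 = true.
That conflicts with the unit clause (NOT y_43).
Either choice for y_21 ends in contradiction.
Backtrack on y_12: now try y_12 = false.
The clause (y_13) is unit, so y_13 = true.
The clause (NOT y_23) is unit, so y_23 = false.
The clause (NOT y_33) is unit, so y_33 = false.
The clause (NOT y_43) is unit, so y_43 = false.
Branch on y_21: set y_21 = true.
The clause (NOT y_31) is unit, so y_31 = false.
The clause (y_32) is unit, so y_32 = true.
The clause (NOT y_41) is unit, so y_41 = false.
The clause (y_42) is unit, so y_42 = true.
That conflicts with the unit clause (NOT y_42).
Backtrack on y_21: now try y_21 = false.
The clause (y_22) is unit, so y_22 = true.
The clause (NOT y_32) is unit, so y_32 = false.
The clause (y_31) is unit, so y_31 = true.
The clause (NOT y_41) is unit, so y_41 = false.
The clause (y_42) is unit, so y_42 = true.
That conflicts with the unit clause (NOT y_42).
Either choice for y_21 ends in contradiction.
Either choice for y_12 ends in contradiction.
Backtrack on y_11: now try y_11 = true.
The clause (NOT y_21) is unit, so y_21 = false.
The clause (NOT y_31) is unit, so y_31 = false.
The clause (NOT y_41) is unit, so y_41 = false.
Branch on y_22: set y_22 = true.
The clause (NOT y_12) is unit, so y_12 = false.
The clause (NOT y_32) is unit, so y_32 = false.
The clause (y_33) is unit, so y_33 = true.
The clause (NOT y_42) is unit, so y_42 = false.
The clause (y_43) is unit, so y_43 = true.
That conflicts with the unit clause (NOT y_43).
Backtrack on y_22: now try y_22 = false.
The clause (y_23) is unit, so y_23 = true.
The clause (NOT y_13) is unit, so y_13 = false.
The clause (NOT y_33) is unit, so y_33 = false.
The clause (y_32) is unit, so y_32 = true.
The clause (NOT y_12) is unit, so y_12 = false.
The clause (NOT y_42) is unit, so y_42 = false.
The clause (y_43) is unit, so y_43 = true.
That conflicts with the unit clause (NOT y_43).
Either choice for y_22 ends in contradiction.
Either choice for y_11 ends in contradiction.
No assignment satisfies every clause.

Unsatisfiable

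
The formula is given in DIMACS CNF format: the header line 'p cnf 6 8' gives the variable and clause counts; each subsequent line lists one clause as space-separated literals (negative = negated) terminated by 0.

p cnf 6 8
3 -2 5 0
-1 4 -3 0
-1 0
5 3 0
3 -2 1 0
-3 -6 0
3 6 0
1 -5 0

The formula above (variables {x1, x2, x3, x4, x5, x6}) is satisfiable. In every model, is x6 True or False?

False

Suppose x6 = True.
From the singleton clause (¬x1), x1 = False.
From the singleton clause (¬x3), x3 = False.
From the singleton clause (x5), x5 = True.
Now (¬x5) is unsatisfied and unit — conflict.
So every satisfying assignment has x6 = False.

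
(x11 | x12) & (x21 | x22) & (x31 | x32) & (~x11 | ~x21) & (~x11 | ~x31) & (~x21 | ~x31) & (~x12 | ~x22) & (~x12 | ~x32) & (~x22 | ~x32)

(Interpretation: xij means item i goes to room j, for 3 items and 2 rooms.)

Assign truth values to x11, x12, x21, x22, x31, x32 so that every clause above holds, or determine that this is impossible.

Try x11 = 1.
(~x21) alone gives x21 = 0.
(x22) alone gives x22 = 1.
(~x31) alone gives x31 = 0.
(x32) alone gives x32 = 1.
Now (~x32) is unsatisfied and unit — conflict.
Undo x11 and try x11 = 0.
(x12) alone gives x12 = 1.
(~x22) alone gives x22 = 0.
(x21) alone gives x21 = 1.
(~x31) alone gives x31 = 0.
(x32) alone gives x32 = 1.
Now (~x32) is unsatisfied and unit — conflict.
Either choice for x11 ends in contradiction.

UNSATISFIABLE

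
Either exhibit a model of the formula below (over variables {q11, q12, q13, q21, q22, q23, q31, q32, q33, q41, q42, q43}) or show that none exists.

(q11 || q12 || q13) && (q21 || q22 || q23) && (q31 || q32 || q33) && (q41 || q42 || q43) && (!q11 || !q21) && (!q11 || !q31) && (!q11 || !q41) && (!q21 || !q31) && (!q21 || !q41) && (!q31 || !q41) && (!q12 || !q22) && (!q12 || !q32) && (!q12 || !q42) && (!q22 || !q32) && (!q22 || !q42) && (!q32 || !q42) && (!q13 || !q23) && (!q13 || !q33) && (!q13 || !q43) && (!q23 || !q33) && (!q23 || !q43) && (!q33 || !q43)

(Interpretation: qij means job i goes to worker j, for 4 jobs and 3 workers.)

UNSATISFIABLE

Branch on q11: set q11 = false.
Branch on q12: set q12 = true.
From the singleton clause (!q22), q22 = false.
From the singleton clause (!q32), q32 = false.
From the singleton clause (!q42), q42 = false.
Branch on q21: set q21 = true.
From the singleton clause (!q31), q31 = false.
From the singleton clause (q33), q33 = true.
From the singleton clause (!q41), q41 = false.
From the singleton clause (q43), q43 = true.
That conflicts with the unit clause (!q43).
Undo q21 and try q21 = false.
From the singleton clause (q23), q23 = true.
From the singleton clause (!q13), q13 = false.
From the singleton clause (!q33), q33 = false.
From the singleton clause (q31), q31 = true.
From the singleton clause (!q41), q41 = false.
From the singleton clause (q43), q43 = true.
That conflicts with the unit clause (!q43).
Neither q21 = true nor q21 = false works.
Undo q12 and try q12 = false.
From the singleton clause (q13), q13 = true.
From the singleton clause (!q23), q23 = false.
From the singleton clause (!q33), q33 = false.
From the singleton clause (!q43), q43 = false.
Branch on q21: set q21 = true.
From the singleton clause (!q31), q31 = false.
From the singleton clause (q32), q32 = true.
From the singleton clause (!q41), q41 = false.
From the singleton clause (q42), q42 = true.
That conflicts with the unit clause (!q42).
Undo q21 and try q21 = false.
From the singleton clause (q22), q22 = true.
From the singleton clause (!q32), q32 = false.
From the singleton clause (q31), q31 = true.
From the singleton clause (!q41), q41 = false.
From the singleton clause (q42), q42 = true.
That conflicts with the unit clause (!q42).
Neither q21 = true nor q21 = false works.
Neither q12 = true nor q12 = false works.
Undo q11 and try q11 = true.
From the singleton clause (!q21), q21 = false.
From the singleton clause (!q31), q31 = false.
From the singleton clause (!q41), q41 = false.
Branch on q22: set q22 = true.
From the singleton clause (!q12), q12 = false.
From the singleton clause (!q32), q32 = false.
From the singleton clause (q33), q33 = true.
From the singleton clause (!q42), q42 = false.
From the singleton clause (q43), q43 = true.
That conflicts with the unit clause (!q43).
Undo q22 and try q22 = false.
From the singleton clause (q23), q23 = true.
From the singleton clause (!q13), q13 = false.
From the singleton clause (!q33), q33 = false.
From the singleton clause (q32), q32 = true.
From the singleton clause (!q12), q12 = false.
From the singleton clause (!q42), q42 = false.
From the singleton clause (q43), q43 = true.
That conflicts with the unit clause (!q43).
Neither q22 = true nor q22 = false works.
Neither q11 = true nor q11 = false works.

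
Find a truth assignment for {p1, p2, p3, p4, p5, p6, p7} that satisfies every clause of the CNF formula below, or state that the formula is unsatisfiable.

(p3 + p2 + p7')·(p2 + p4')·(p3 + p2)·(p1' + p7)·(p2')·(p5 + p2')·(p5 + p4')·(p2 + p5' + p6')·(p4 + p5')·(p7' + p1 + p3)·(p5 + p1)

p1=1; p2=0; p3=1; p4=0; p5=0; p6=1; p7=1

(p2') alone gives p2 = 0.
(p4') alone gives p4 = 0.
(p3) alone gives p3 = 1.
(p5') alone gives p5 = 0.
(p1) alone gives p1 = 1.
(p7) alone gives p7 = 1.
All clauses hold; p6 can take either value.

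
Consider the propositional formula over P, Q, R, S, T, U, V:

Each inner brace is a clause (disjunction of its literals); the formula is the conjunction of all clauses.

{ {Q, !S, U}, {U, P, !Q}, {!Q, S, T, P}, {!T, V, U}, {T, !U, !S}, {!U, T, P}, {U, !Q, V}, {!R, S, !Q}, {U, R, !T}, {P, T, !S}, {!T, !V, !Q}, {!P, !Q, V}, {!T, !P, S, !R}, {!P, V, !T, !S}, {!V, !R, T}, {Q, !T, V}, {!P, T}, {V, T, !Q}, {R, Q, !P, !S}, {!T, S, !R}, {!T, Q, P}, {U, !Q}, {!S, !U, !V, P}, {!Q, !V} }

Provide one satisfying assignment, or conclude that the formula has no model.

P=false,  Q=true,  R=false,  S=true,  T=true,  U=true,  V=false

Case P = false:
Case U = true:
(T) alone gives T = true.
(Q) alone gives Q = true.
(!V) alone gives V = false.
Case R = false:
All clauses hold; S can take either value.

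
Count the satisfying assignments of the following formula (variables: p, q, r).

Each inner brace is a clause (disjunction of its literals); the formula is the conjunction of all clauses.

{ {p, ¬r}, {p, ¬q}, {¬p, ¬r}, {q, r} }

There are 2^3 = 8 truth assignments over (p, q, r).
Check each against the 4 clauses (columns in the order p, q, r):
  F F F  ✗ fails (q ∨ r)
  F F T  ✗ fails (p ∨ ¬r)
  F T F  ✗ fails (p ∨ ¬q)
  F T T  ✗ fails (p ∨ ¬r)
  T F F  ✗ fails (q ∨ r)
  T F T  ✗ fails (¬p ∨ ¬r)
  T T F  ✓ satisfies all
  T T T  ✗ fails (¬p ∨ ¬r)
1 of the 8 rows is a model.

1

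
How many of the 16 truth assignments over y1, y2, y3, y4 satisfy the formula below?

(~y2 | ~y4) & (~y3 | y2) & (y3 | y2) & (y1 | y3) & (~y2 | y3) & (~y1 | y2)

There are 2^4 = 16 truth assignments over (y1, y2, y3, y4).
Split on y1. With y1 = 1, the clauses containing y1 are satisfied and ~y1 drops from the rest; 1 of the 2^3 = 8 assignments to the other variables satisfy what remains.
With y1 = 0, by the same count on the reduced clause set, 1 assignment works.
(One model: y1=F, y2=T, y3=T, y4=F.)
Total: 1 + 1 = 2.

2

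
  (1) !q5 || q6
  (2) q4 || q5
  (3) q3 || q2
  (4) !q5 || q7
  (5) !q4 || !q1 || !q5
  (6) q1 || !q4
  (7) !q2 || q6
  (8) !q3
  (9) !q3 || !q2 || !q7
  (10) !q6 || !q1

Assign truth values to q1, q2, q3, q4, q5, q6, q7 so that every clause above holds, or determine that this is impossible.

q1 ↦ false; q2 ↦ true; q3 ↦ false; q4 ↦ false; q5 ↦ true; q6 ↦ true; q7 ↦ true

(!q3) alone gives q3 = false.
(q2) alone gives q2 = true.
(q6) alone gives q6 = true.
(!q1) alone gives q1 = false.
(!q4) alone gives q4 = false.
(q5) alone gives q5 = true.
(q7) alone gives q7 = true.
Every clause now holds.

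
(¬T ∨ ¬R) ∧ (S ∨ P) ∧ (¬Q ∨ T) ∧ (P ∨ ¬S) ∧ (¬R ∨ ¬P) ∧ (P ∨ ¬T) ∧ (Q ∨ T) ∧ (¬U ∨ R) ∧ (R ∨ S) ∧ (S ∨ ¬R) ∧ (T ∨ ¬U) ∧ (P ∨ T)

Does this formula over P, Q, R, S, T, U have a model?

Yes, satisfiable

Try T = True.
The clause (¬R) is unit, so R = False.
The clause (P) is unit, so P = True.
The clause (¬U) is unit, so U = False.
The clause (S) is unit, so S = True.
Every clause is now satisfied; Q is unconstrained.
A satisfying assignment: P=True,  Q=True,  R=False,  S=True,  T=True,  U=False.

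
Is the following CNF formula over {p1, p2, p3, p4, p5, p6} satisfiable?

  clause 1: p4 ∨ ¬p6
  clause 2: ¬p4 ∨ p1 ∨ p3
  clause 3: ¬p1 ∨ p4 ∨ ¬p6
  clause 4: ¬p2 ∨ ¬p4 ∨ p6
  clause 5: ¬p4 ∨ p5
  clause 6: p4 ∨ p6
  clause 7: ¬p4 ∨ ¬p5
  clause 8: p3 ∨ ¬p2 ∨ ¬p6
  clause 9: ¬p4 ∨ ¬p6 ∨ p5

Try p4 = True.
From the singleton clause (p5), p5 = True.
That conflicts with the unit clause (¬p5).
So p4 must be the other value — set p4 = False.
From the singleton clause (¬p6), p6 = False.
That conflicts with the unit clause (p6).
Both values of p4 lead to a conflict.
No assignment satisfies every clause.

Unsatisfiable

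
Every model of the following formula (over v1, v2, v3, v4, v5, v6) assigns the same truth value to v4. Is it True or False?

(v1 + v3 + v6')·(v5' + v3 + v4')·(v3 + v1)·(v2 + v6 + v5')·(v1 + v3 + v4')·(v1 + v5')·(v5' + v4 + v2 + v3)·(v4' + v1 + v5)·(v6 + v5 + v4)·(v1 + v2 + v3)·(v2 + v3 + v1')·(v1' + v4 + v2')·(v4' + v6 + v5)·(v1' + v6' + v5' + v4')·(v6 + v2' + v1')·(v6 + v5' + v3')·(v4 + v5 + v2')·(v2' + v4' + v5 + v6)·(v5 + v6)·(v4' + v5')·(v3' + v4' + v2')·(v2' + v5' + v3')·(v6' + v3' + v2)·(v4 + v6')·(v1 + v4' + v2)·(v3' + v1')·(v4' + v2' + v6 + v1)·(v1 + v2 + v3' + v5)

True

Suppose v4 = 0.
From the singleton clause (v6'), v6 = 0.
From the singleton clause (v5), v5 = 1.
From the singleton clause (v2), v2 = 1.
From the singleton clause (v1), v1 = 1.
Now (v1') is unsatisfied and unit — conflict.
So every satisfying assignment has v4 = True.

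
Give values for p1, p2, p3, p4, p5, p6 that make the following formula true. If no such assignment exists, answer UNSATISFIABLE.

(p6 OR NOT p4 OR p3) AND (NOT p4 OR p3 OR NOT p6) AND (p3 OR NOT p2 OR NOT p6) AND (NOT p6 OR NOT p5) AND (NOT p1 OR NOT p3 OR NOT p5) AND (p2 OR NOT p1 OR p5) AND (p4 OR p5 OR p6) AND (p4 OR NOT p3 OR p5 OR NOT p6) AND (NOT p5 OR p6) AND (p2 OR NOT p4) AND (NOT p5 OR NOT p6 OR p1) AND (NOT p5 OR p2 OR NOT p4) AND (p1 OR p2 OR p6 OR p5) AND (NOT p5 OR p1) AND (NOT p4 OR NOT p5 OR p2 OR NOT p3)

p1: false, p2: false, p3: false, p4: false, p5: false, p6: true

Case p6 = true:
From the singleton clause (NOT p5), p5 = false.
Case p4 = false:
From the singleton clause (NOT p3), p3 = false.
From the singleton clause (NOT p2), p2 = false.
From the singleton clause (NOT p1), p1 = false.
Every clause now holds.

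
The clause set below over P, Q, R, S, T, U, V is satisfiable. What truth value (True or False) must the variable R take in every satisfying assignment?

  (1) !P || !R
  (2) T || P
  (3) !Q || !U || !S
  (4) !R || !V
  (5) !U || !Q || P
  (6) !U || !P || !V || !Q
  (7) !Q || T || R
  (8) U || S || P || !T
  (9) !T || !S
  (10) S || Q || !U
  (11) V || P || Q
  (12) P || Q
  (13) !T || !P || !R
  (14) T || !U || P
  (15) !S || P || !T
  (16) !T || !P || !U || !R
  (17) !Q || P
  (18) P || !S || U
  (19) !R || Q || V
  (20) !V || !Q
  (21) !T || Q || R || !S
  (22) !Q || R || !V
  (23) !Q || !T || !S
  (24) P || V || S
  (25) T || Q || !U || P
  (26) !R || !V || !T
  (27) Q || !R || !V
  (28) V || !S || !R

False

Suppose R = true.
Unit clause (!P) forces P = false.
Unit clause (T) forces T = true.
Unit clause (!V) forces V = false.
Unit clause (!S) forces S = false.
Now (S) is unsatisfied and unit — conflict.
So every satisfying assignment has R = False.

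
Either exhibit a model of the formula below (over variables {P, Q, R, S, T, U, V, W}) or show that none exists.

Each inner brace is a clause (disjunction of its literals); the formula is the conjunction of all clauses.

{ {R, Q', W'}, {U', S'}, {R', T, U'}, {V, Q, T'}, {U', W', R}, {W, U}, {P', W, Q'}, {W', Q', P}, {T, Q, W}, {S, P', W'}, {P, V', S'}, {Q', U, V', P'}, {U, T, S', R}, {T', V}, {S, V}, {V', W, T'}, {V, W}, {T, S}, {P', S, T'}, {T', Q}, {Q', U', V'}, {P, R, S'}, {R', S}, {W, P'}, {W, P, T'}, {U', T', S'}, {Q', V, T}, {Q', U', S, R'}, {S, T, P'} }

P=1,  Q=0,  R=1,  S=1,  T=0,  U=0,  V=1,  W=1

Case U = 0:
Unit clause (W) forces W = 1.
Case R = 1:
Unit clause (S) forces S = 1.
Case Q = 0:
Unit clause (T') forces T = 0.
Case P = 1:
Every clause is now satisfied; V is unconstrained.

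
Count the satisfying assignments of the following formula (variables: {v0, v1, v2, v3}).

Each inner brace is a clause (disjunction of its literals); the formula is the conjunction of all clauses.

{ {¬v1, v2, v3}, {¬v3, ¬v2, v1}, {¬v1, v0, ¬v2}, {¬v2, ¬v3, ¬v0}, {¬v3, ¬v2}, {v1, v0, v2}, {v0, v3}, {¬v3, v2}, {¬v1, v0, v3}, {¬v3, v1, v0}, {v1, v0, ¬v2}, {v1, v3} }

1

There are 2^4 = 16 truth assignments over (v0, v1, v2, v3).
Check each against the 12 clauses (columns in the order v0, v1, v2, v3):
  F F F F  ✗ fails (v1 ∨ v0 ∨ v2)
  F F F T  ✗ fails (v1 ∨ v0 ∨ v2)
  F F T F  ✗ fails (v0 ∨ v3)
  F F T T  ✗ fails (¬v3 ∨ ¬v2 ∨ v1)
  F T F F  ✗ fails (¬v1 ∨ v2 ∨ v3)
  F T F T  ✗ fails (¬v3 ∨ v2)
  F T T F  ✗ fails (¬v1 ∨ v0 ∨ ¬v2)
  F T T T  ✗ fails (¬v1 ∨ v0 ∨ ¬v2)
  T F F F  ✗ fails (v1 ∨ v3)
  T F F T  ✗ fails (¬v3 ∨ v2)
  T F T F  ✗ fails (v1 ∨ v3)
  T F T T  ✗ fails (¬v3 ∨ ¬v2 ∨ v1)
  T T F F  ✗ fails (¬v1 ∨ v2 ∨ v3)
  T T F T  ✗ fails (¬v3 ∨ v2)
  T T T F  ✓ satisfies all
  T T T T  ✗ fails (¬v2 ∨ ¬v3 ∨ ¬v0)
1 of the 16 rows is a model.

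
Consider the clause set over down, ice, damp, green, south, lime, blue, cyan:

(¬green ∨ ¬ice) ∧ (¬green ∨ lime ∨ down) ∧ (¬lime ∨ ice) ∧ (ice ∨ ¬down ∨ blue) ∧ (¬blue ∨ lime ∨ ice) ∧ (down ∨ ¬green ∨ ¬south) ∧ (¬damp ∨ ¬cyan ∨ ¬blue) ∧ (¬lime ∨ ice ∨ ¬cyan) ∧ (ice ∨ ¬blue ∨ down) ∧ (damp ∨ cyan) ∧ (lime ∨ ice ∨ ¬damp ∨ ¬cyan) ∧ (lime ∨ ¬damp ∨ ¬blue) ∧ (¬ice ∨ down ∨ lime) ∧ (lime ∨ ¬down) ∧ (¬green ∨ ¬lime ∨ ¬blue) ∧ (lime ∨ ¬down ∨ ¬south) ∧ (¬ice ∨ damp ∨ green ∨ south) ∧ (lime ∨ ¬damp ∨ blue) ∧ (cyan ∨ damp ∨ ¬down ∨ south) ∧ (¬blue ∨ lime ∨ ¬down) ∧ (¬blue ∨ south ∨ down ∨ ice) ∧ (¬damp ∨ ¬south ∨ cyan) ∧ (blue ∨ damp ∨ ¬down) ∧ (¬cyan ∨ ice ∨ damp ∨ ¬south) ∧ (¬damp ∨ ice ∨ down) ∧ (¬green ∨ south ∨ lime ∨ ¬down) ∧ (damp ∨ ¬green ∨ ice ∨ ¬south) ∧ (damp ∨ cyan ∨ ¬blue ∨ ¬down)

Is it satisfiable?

Suppose green = False.
Suppose lime = True.
Unit clause (ice) forces ice = True.
Suppose damp = False.
Unit clause (cyan) forces cyan = True.
Unit clause (south) forces south = True.
Suppose blue = False.
Unit clause (¬down) forces down = False.
All clauses are satisfied.
A satisfying assignment: down: False; ice: True; damp: False; green: False; south: True; lime: True; blue: False; cyan: True.

Yes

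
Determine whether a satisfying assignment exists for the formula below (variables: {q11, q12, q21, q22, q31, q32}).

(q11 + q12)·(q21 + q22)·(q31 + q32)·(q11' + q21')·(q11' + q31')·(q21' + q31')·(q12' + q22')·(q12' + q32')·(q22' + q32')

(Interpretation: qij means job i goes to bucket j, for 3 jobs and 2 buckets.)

Suppose q11 = 1.
(q21') alone gives q21 = 0.
(q22) alone gives q22 = 1.
(q31') alone gives q31 = 0.
(q32) alone gives q32 = 1.
But (q32') is also a unit clause — contradiction.
So q11 must be the other value — set q11 = 0.
(q12) alone gives q12 = 1.
(q22') alone gives q22 = 0.
(q21) alone gives q21 = 1.
(q31') alone gives q31 = 0.
(q32) alone gives q32 = 1.
But (q32') is also a unit clause — contradiction.
Neither q11 = 1 nor q11 = 0 works.
No assignment satisfies every clause.

No, unsatisfiable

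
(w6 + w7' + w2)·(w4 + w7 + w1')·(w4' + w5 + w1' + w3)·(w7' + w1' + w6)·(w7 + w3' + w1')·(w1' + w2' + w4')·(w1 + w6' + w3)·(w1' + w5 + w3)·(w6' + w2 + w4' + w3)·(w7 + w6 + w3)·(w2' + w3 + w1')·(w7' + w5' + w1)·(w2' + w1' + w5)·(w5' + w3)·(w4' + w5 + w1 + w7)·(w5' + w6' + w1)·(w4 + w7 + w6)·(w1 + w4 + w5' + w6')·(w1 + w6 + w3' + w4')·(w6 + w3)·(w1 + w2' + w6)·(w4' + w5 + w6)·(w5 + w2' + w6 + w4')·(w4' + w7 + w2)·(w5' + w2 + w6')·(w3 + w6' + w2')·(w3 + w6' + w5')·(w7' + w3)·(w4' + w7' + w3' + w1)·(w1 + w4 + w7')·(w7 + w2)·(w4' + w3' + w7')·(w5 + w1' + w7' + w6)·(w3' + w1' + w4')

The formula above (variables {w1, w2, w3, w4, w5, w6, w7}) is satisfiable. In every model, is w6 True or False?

Suppose w6 = 0.
(w3) alone gives w3 = 1.
Suppose w7 = 0.
(w1') alone gives w1 = 0.
(w4) alone gives w4 = 1.
Now (w4') is unsatisfied and unit — conflict.
That branch fails; take w7 = 1 instead.
(w2) alone gives w2 = 1.
(w1') alone gives w1 = 0.
Now (w1) is unsatisfied and unit — conflict.
Either choice for w7 ends in contradiction.
So every satisfying assignment has w6 = True.

True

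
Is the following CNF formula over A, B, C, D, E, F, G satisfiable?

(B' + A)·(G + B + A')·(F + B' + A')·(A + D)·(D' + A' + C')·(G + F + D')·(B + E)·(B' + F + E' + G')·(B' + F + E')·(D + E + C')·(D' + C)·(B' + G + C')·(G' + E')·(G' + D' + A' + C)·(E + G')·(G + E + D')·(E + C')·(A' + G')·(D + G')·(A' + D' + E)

Yes

Try B = 1.
From the singleton clause (A), A = 1.
From the singleton clause (F), F = 1.
From the singleton clause (G'), G = 0.
From the singleton clause (C'), C = 0.
From the singleton clause (D'), D = 0.
No clause remains; E is free.
A satisfying assignment: A: 1,  B: 1,  C: 0,  D: 0,  E: 0,  F: 1,  G: 0.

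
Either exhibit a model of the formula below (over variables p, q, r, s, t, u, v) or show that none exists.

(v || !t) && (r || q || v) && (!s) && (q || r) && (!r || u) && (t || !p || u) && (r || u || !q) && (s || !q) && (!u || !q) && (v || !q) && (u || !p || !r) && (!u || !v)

p=false,  q=false,  r=true,  s=false,  t=false,  u=true,  v=false

The clause (!s) is unit, so s = false.
The clause (!q) is unit, so q = false.
The clause (r) is unit, so r = true.
The clause (u) is unit, so u = true.
The clause (!v) is unit, so v = false.
The clause (!t) is unit, so t = false.
All clauses hold; p can take either value.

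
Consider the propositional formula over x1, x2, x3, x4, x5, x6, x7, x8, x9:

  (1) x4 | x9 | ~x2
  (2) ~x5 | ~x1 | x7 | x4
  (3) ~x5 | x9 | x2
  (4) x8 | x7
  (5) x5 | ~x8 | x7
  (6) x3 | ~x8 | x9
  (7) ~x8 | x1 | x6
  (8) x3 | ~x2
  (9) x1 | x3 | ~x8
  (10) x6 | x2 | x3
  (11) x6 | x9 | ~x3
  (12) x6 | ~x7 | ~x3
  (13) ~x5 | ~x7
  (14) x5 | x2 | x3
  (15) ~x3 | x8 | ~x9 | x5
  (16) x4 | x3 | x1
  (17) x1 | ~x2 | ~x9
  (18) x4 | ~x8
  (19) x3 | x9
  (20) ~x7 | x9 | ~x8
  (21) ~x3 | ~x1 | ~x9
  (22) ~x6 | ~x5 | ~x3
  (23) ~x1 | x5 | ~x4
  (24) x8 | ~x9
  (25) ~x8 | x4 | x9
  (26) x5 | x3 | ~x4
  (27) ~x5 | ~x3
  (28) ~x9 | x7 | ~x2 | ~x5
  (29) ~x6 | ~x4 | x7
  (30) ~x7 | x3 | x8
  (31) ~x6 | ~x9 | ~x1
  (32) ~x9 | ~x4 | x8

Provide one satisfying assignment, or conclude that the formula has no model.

Try x8 = 0.
The clause (x7) is unit, so x7 = 1.
The clause (~x5) is unit, so x5 = 0.
The clause (~x9) is unit, so x9 = 0.
The clause (x3) is unit, so x3 = 1.
The clause (x6) is unit, so x6 = 1.
Try x4 = 0.
The clause (~x2) is unit, so x2 = 0.
Every clause is now satisfied; x1 is unconstrained.

x1=0; x2=0; x3=1; x4=0; x5=0; x6=1; x7=1; x8=0; x9=0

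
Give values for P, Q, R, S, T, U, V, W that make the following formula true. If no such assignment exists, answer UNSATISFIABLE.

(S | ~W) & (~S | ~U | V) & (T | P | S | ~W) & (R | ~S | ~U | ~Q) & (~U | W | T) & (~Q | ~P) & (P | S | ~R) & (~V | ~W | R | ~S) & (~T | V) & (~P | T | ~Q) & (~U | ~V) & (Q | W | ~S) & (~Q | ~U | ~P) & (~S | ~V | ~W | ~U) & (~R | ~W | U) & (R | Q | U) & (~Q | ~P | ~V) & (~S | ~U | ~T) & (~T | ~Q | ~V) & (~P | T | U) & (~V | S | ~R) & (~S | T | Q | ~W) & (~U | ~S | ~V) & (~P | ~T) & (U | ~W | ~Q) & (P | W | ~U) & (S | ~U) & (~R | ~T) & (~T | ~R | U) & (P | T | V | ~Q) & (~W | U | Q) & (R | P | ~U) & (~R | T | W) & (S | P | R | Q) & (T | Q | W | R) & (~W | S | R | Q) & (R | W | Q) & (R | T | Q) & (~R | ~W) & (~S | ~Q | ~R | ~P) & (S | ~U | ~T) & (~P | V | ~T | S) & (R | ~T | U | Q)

P=0; Q=1; R=0; S=0; T=0; U=0; V=1; W=0

Suppose S = 0.
From the singleton clause (~W), W = 0.
From the singleton clause (~U), U = 0.
Suppose Q = 1.
From the singleton clause (~P), P = 0.
From the singleton clause (~R), R = 0.
Suppose T = 0.
From the singleton clause (V), V = 1.
Every clause now holds.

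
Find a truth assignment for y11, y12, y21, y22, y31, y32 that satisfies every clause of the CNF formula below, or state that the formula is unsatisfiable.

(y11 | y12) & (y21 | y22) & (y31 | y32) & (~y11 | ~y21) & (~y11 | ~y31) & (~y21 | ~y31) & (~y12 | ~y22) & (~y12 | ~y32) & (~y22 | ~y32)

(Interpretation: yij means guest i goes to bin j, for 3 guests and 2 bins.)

Case y11 = 1:
Unit clause (~y21) forces y21 = 0.
Unit clause (y22) forces y22 = 1.
Unit clause (~y31) forces y31 = 0.
Unit clause (y32) forces y32 = 1.
That conflicts with the unit clause (~y32).
Backtrack on y11: now try y11 = 0.
Unit clause (y12) forces y12 = 1.
Unit clause (~y22) forces y22 = 0.
Unit clause (y21) forces y21 = 1.
Unit clause (~y31) forces y31 = 0.
Unit clause (y32) forces y32 = 1.
That conflicts with the unit clause (~y32).
Either choice for y11 ends in contradiction.

UNSATISFIABLE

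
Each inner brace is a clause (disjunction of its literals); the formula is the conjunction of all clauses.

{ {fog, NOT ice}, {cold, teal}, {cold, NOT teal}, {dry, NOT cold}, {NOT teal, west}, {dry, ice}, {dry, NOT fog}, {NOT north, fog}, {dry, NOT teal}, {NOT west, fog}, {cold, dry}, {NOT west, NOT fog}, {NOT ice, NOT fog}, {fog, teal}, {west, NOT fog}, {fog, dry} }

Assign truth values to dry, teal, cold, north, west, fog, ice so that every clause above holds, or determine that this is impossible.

UNSATISFIABLE

Suppose fog = true.
Unit clause (dry) forces dry = true.
Unit clause (NOT west) forces west = false.
Now (west) is unsatisfied and unit — conflict.
Undo fog and try fog = false.
Unit clause (NOT ice) forces ice = false.
Unit clause (dry) forces dry = true.
Unit clause (NOT north) forces north = false.
Unit clause (NOT west) forces west = false.
Unit clause (NOT teal) forces teal = false.
Now (teal) is unsatisfied and unit — conflict.
Both values of fog lead to a conflict.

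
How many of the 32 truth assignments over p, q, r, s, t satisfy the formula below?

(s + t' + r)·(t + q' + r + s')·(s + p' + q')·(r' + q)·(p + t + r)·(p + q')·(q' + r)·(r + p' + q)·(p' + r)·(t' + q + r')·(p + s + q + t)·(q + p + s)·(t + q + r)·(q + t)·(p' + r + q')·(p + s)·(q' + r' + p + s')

There are 2^5 = 32 truth assignments over (p, q, r, s, t).
Split on s. With s = 1, the clauses containing s are satisfied and s' drops from the rest; 3 of the 2^4 = 16 assignments to the other variables satisfy what remains.
With s = 0, by the same count on the reduced clause set, 0 assignments work.
(One model: p=F, q=F, r=F, s=T, t=T.)
Total: 3 + 0 = 3.

3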